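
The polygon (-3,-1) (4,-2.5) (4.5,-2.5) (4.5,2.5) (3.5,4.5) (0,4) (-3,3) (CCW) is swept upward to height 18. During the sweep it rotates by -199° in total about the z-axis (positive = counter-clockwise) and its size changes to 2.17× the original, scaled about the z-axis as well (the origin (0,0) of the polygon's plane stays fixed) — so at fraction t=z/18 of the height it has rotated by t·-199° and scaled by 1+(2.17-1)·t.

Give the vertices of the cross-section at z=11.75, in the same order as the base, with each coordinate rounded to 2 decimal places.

Cross-section at z=11.75: (2.04,5.19) (-7.91,-2.58) (-8.47,-3.26) (-1.71,-8.92) (2.13,-9.83) (5.41,-4.53) (7.45,0.66)

t = z/height = 11.75/18 = 0.652778
s = 1 + (scale-1)·z/height = 1 + (2.17-1)·11.75/18 = 1.763750
θ = twist·z/height = -199°·11.75/18 = -129.9028° = -2.267231 rad
cos θ = -0.641487, sin θ = -0.767134 (intermediates below are computed at full precision and shown rounded to 5 d.p.)
v1: (-3,-1) → rotate → (1.15733,2.94289) → ×s → (2.04123,5.19052) → (2.04,5.19)
v2: (4,-2.5) → rotate → (-4.48378,-1.46482) → ×s → (-7.90827,-2.58357) → (-7.91,-2.58)
v3: (4.5,-2.5) → rotate → (-4.80453,-1.84839) → ×s → (-8.47398,-3.26009) → (-8.47,-3.26)
v4: (4.5,2.5) → rotate → (-0.96886,-5.05582) → ×s → (-1.70882,-8.91720) → (-1.71,-8.92)
v5: (3.5,4.5) → rotate → (1.20690,-5.57166) → ×s → (2.12867,-9.82702) → (2.13,-9.83)
v6: (0,4) → rotate → (3.06854,-2.56595) → ×s → (5.41213,-4.52569) → (5.41,-4.53)
v7: (-3,3) → rotate → (4.22586,0.37694) → ×s → (7.45337,0.66483) → (7.45,0.66)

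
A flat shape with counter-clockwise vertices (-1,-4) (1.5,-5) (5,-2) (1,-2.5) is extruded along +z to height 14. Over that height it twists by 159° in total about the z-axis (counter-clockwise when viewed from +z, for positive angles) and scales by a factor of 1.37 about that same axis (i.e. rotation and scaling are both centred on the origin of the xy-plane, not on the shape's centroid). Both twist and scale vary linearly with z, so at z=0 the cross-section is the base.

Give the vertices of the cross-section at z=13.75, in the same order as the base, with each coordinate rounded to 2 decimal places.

Cross-section at z=13.75: (3.45,4.44) (0.88,7.06) (-5.13,5.25) (0.13,3.67)

t = z/height = 13.75/14 = 0.982143
s = 1 + (scale-1)·z/height = 1 + (1.37-1)·13.75/14 = 1.363393
θ = twist·z/height = 159°·13.75/14 = 156.1607° = 2.725519 rad
cos θ = -0.914683, sin θ = 0.404173 (intermediates below are computed at full precision and shown rounded to 5 d.p.)
v1: (-1,-4) → rotate → (2.53137,3.25456) → ×s → (3.45126,4.43724) → (3.45,4.44)
v2: (1.5,-5) → rotate → (0.64884,5.17967) → ×s → (0.88462,7.06193) → (0.88,7.06)
v3: (5,-2) → rotate → (-3.76507,3.85023) → ×s → (-5.13327,5.24937) → (-5.13,5.25)
v4: (1,-2.5) → rotate → (0.09575,2.69088) → ×s → (0.13054,3.66873) → (0.13,3.67)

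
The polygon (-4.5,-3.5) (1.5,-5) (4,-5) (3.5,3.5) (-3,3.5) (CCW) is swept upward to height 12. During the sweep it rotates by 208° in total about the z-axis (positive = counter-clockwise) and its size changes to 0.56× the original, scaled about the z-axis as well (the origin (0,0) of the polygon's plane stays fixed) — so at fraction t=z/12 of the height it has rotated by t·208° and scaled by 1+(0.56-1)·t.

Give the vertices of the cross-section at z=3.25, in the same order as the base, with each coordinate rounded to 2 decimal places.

Cross-section at z=3.25: (0.37,-5.01) (4.40,-1.34) (5.62,0.49) (-0.86,4.27) (-4.03,-0.49)

t = z/height = 3.25/12 = 0.270833
s = 1 + (scale-1)·z/height = 1 + (0.56-1)·3.25/12 = 0.880833
θ = twist·z/height = 208°·3.25/12 = 56.3333° = 0.983202 rad
cos θ = 0.554360, sin θ = 0.832277 (intermediates below are computed at full precision and shown rounded to 5 d.p.)
v1: (-4.5,-3.5) → rotate → (0.41835,-5.68551) → ×s → (0.36849,-5.00798) → (0.37,-5.01)
v2: (1.5,-5) → rotate → (4.99292,-1.52339) → ×s → (4.39793,-1.34185) → (4.40,-1.34)
v3: (4,-5) → rotate → (6.37883,0.55731) → ×s → (5.61868,0.49089) → (5.62,0.49)
v4: (3.5,3.5) → rotate → (-0.97271,4.85323) → ×s → (-0.85679,4.27489) → (-0.86,4.27)
v5: (-3,3.5) → rotate → (-4.57605,-0.55657) → ×s → (-4.03074,-0.49024) → (-4.03,-0.49)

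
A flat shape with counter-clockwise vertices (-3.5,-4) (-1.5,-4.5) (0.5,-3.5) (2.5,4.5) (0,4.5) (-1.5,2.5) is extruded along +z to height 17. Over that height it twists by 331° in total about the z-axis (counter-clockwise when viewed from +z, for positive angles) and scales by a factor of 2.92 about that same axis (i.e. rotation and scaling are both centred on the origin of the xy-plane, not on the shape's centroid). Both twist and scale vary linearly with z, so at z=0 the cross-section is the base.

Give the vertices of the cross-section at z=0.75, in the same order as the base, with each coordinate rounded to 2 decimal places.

t = z/height = 0.75/17 = 0.0441176
s = 1 + (scale-1)·z/height = 1 + (2.92-1)·0.75/17 = 1.084706
θ = twist·z/height = 331°·0.75/17 = 14.6029° = 0.254869 rad
cos θ = 0.967696, sin θ = 0.252119 (intermediates below are computed at full precision and shown rounded to 5 d.p.)
v1: (-3.5,-4) → rotate → (-2.37846,-4.75320) → ×s → (-2.57993,-5.15583) → (-2.58,-5.16)
v2: (-1.5,-4.5) → rotate → (-0.31701,-4.73281) → ×s → (-0.34386,-5.13371) → (-0.34,-5.13)
v3: (0.5,-3.5) → rotate → (1.36626,-3.26088) → ×s → (1.48200,-3.53709) → (1.48,-3.54)
v4: (2.5,4.5) → rotate → (1.28470,4.98493) → ×s → (1.39353,5.40718) → (1.39,5.41)
v5: (0,4.5) → rotate → (-1.13454,4.35463) → ×s → (-1.23064,4.72350) → (-1.23,4.72)
v6: (-1.5,2.5) → rotate → (-2.08184,2.04106) → ×s → (-2.25819,2.21395) → (-2.26,2.21)

Cross-section at z=0.75: (-2.58,-5.16) (-0.34,-5.13) (1.48,-3.54) (1.39,5.41) (-1.23,4.72) (-2.26,2.21)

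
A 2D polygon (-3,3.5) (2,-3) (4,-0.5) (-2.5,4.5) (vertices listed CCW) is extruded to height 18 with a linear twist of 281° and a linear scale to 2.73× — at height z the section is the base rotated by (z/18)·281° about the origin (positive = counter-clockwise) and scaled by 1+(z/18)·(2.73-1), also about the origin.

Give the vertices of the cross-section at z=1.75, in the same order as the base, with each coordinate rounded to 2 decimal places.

Cross-section at z=1.75: (-4.99,2.02) (3.68,-2.04) (4.42,1.63) (-5.01,3.33)

t = z/height = 1.75/18 = 0.0972222
s = 1 + (scale-1)·z/height = 1 + (2.73-1)·1.75/18 = 1.168194
θ = twist·z/height = 281°·1.75/18 = 27.3194° = 0.476814 rad
cos θ = 0.888462, sin θ = 0.458951 (intermediates below are computed at full precision and shown rounded to 5 d.p.)
v1: (-3,3.5) → rotate → (-4.27171,1.73276) → ×s → (-4.99019,2.02420) → (-4.99,2.02)
v2: (2,-3) → rotate → (3.15378,-1.74748) → ×s → (3.68422,-2.04140) → (3.68,-2.04)
v3: (4,-0.5) → rotate → (3.78332,1.39157) → ×s → (4.41966,1.62563) → (4.42,1.63)
v4: (-2.5,4.5) → rotate → (-4.28643,2.85070) → ×s → (-5.00739,3.33017) → (-5.01,3.33)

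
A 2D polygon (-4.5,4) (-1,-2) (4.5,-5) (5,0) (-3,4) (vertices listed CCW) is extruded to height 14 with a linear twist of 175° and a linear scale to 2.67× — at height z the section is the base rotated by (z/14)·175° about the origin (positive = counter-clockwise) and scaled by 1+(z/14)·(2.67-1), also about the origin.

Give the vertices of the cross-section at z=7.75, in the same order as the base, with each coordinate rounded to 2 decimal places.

Cross-section at z=7.75: (-6.61,-9.52) (4.05,-1.45) (8.52,9.75) (-1.15,9.55) (-6.95,-6.65)

t = z/height = 7.75/14 = 0.553571
s = 1 + (scale-1)·z/height = 1 + (2.67-1)·7.75/14 = 1.924464
θ = twist·z/height = 175°·7.75/14 = 96.8750° = 1.690788 rad
cos θ = -0.119704, sin θ = 0.992810 (intermediates below are computed at full precision and shown rounded to 5 d.p.)
v1: (-4.5,4) → rotate → (-3.43257,-4.94646) → ×s → (-6.60586,-9.51928) → (-6.61,-9.52)
v2: (-1,-2) → rotate → (2.10532,-0.75340) → ×s → (4.05162,-1.44990) → (4.05,-1.45)
v3: (4.5,-5) → rotate → (4.42538,5.06616) → ×s → (8.51649,9.74965) → (8.52,9.75)
v4: (5,0) → rotate → (-0.59852,4.96405) → ×s → (-1.15183,9.55313) → (-1.15,9.55)
v5: (-3,4) → rotate → (-3.61213,-3.45724) → ×s → (-6.95141,-6.65334) → (-6.95,-6.65)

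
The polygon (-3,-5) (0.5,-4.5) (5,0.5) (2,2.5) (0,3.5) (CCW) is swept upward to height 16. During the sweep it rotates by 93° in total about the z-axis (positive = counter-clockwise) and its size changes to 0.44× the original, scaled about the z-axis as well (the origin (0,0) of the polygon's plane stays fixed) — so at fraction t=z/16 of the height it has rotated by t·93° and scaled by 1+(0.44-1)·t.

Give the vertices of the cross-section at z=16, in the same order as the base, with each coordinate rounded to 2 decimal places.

t = z/height = 16/16 = 1
s = 1 + (scale-1)·z/height = 1 + (0.44-1)·16/16 = 0.440000
θ = twist·z/height = 93°·16/16 = 93.0000° = 1.623156 rad
cos θ = -0.052336, sin θ = 0.998630 (intermediates below are computed at full precision and shown rounded to 5 d.p.)
v1: (-3,-5) → rotate → (5.15016,-2.73421) → ×s → (2.26607,-1.20305) → (2.27,-1.20)
v2: (0.5,-4.5) → rotate → (4.46766,0.73483) → ×s → (1.96577,0.32332) → (1.97,0.32)
v3: (5,0.5) → rotate → (-0.76099,4.96698) → ×s → (-0.33484,2.18547) → (-0.33,2.19)
v4: (2,2.5) → rotate → (-2.60125,1.86642) → ×s → (-1.14455,0.82122) → (-1.14,0.82)
v5: (0,3.5) → rotate → (-3.49520,-0.18318) → ×s → (-1.53789,-0.08060) → (-1.54,-0.08)

Cross-section at z=16: (2.27,-1.20) (1.97,0.32) (-0.33,2.19) (-1.14,0.82) (-1.54,-0.08)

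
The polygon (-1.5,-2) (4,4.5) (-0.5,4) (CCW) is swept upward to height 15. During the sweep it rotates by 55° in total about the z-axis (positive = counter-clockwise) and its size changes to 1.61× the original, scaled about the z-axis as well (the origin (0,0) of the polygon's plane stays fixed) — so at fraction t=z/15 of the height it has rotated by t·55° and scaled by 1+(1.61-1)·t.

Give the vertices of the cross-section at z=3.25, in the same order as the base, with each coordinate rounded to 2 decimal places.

Cross-section at z=3.25: (-1.19,-2.57) (3.38,5.92) (-1.49,4.31)

t = z/height = 3.25/15 = 0.216667
s = 1 + (scale-1)·z/height = 1 + (1.61-1)·3.25/15 = 1.132167
θ = twist·z/height = 55°·3.25/15 = 11.9167° = 0.207985 rad
cos θ = 0.978449, sin θ = 0.206489 (intermediates below are computed at full precision and shown rounded to 5 d.p.)
v1: (-1.5,-2) → rotate → (-1.05470,-2.26663) → ×s → (-1.19409,-2.56620) → (-1.19,-2.57)
v2: (4,4.5) → rotate → (2.98460,5.22898) → ×s → (3.37906,5.92007) → (3.38,5.92)
v3: (-0.5,4) → rotate → (-1.31518,3.81055) → ×s → (-1.48900,4.31418) → (-1.49,4.31)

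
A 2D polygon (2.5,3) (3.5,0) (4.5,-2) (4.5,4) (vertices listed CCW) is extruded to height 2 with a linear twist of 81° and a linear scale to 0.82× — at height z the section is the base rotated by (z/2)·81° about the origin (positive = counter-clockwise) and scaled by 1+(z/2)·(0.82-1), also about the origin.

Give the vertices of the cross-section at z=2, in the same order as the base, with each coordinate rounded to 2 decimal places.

Cross-section at z=2: (-2.11,2.41) (0.45,2.83) (2.20,3.39) (-2.66,4.16)

t = z/height = 2/2 = 1
s = 1 + (scale-1)·z/height = 1 + (0.82-1)·2/2 = 0.820000
θ = twist·z/height = 81°·2/2 = 81.0000° = 1.413717 rad
cos θ = 0.156434, sin θ = 0.987688 (intermediates below are computed at full precision and shown rounded to 5 d.p.)
v1: (2.5,3) → rotate → (-2.57198,2.93852) → ×s → (-2.10902,2.40959) → (-2.11,2.41)
v2: (3.5,0) → rotate → (0.54752,3.45691) → ×s → (0.44897,2.83467) → (0.45,2.83)
v3: (4.5,-2) → rotate → (2.67933,4.13173) → ×s → (2.19705,3.38802) → (2.20,3.39)
v4: (4.5,4) → rotate → (-3.24680,5.07034) → ×s → (-2.66237,4.15768) → (-2.66,4.16)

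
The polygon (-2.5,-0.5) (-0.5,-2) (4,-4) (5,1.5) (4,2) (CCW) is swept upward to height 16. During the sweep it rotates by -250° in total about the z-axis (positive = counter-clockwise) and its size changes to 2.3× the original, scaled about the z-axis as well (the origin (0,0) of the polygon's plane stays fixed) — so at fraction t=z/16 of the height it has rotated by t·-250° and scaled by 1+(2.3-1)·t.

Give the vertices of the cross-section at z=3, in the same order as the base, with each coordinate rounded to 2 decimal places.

t = z/height = 3/16 = 0.1875
s = 1 + (scale-1)·z/height = 1 + (2.3-1)·3/16 = 1.243750
θ = twist·z/height = -250°·3/16 = -46.8750° = -0.818123 rad
cos θ = 0.683592, sin θ = -0.729864 (intermediates below are computed at full precision and shown rounded to 5 d.p.)
v1: (-2.5,-0.5) → rotate → (-2.07391,1.48286) → ×s → (-2.57943,1.84431) → (-2.58,1.84)
v2: (-0.5,-2) → rotate → (-1.80152,-1.00225) → ×s → (-2.24065,-1.24655) → (-2.24,-1.25)
v3: (4,-4) → rotate → (-0.18509,-5.65383) → ×s → (-0.23020,-7.03195) → (-0.23,-7.03)
v4: (5,1.5) → rotate → (4.51276,-2.62393) → ×s → (5.61274,-3.26352) → (5.61,-3.26)
v5: (4,2) → rotate → (4.19410,-1.55227) → ×s → (5.21641,-1.93064) → (5.22,-1.93)

Cross-section at z=3: (-2.58,1.84) (-2.24,-1.25) (-0.23,-7.03) (5.61,-3.26) (5.22,-1.93)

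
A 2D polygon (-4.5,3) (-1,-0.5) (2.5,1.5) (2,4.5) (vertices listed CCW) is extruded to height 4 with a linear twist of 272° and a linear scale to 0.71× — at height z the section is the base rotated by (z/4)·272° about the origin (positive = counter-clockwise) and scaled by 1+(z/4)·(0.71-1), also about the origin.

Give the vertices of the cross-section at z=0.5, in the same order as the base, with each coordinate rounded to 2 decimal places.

Cross-section at z=0.5: (-5.21,-0.03) (-0.53,-0.94) (1.19,2.55) (-0.83,4.67)

t = z/height = 0.5/4 = 0.125
s = 1 + (scale-1)·z/height = 1 + (0.71-1)·0.5/4 = 0.963750
θ = twist·z/height = 272°·0.5/4 = 34.0000° = 0.593412 rad
cos θ = 0.829038, sin θ = 0.559193 (intermediates below are computed at full precision and shown rounded to 5 d.p.)
v1: (-4.5,3) → rotate → (-5.40825,-0.02926) → ×s → (-5.21220,-0.02819) → (-5.21,-0.03)
v2: (-1,-0.5) → rotate → (-0.54944,-0.97371) → ×s → (-0.52952,-0.93841) → (-0.53,-0.94)
v3: (2.5,1.5) → rotate → (1.23380,2.64154) → ×s → (1.18908,2.54578) → (1.19,2.55)
v4: (2,4.5) → rotate → (-0.85829,4.84905) → ×s → (-0.82718,4.67328) → (-0.83,4.67)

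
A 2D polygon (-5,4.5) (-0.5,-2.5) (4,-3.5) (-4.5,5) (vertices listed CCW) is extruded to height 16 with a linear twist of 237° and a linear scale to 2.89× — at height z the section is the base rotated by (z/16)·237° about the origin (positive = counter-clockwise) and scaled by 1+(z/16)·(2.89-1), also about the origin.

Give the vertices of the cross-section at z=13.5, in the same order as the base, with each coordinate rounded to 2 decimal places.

Cross-section at z=13.5: (16.18,-6.54) (-1.00,6.54) (-12.86,4.99) (15.40,-8.21)

t = z/height = 13.5/16 = 0.84375
s = 1 + (scale-1)·z/height = 1 + (2.89-1)·13.5/16 = 2.594688
θ = twist·z/height = 237°·13.5/16 = 199.9688° = 3.490113 rad
cos θ = -0.939879, sin θ = -0.341508 (intermediates below are computed at full precision and shown rounded to 5 d.p.)
v1: (-5,4.5) → rotate → (6.23618,-2.52192) → ×s → (16.18094,-6.54359) → (16.18,-6.54)
v2: (-0.5,-2.5) → rotate → (-0.38383,2.52045) → ×s → (-0.99592,6.53978) → (-1.00,6.54)
v3: (4,-3.5) → rotate → (-4.95479,1.92355) → ×s → (-12.85614,4.99100) → (-12.86,4.99)
v4: (-4.5,5) → rotate → (5.93699,-3.16261) → ×s → (15.40464,-8.20599) → (15.40,-8.21)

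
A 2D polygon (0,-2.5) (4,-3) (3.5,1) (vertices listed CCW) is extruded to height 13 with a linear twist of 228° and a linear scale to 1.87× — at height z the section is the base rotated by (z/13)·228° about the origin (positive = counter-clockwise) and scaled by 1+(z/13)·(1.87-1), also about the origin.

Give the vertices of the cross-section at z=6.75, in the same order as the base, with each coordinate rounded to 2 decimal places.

Cross-section at z=6.75: (3.19,1.73) (1.07,7.18) (-3.69,3.78)

t = z/height = 6.75/13 = 0.519231
s = 1 + (scale-1)·z/height = 1 + (1.87-1)·6.75/13 = 1.451731
θ = twist·z/height = 228°·6.75/13 = 118.3846° = 2.066201 rad
cos θ = -0.475388, sin θ = 0.879776 (intermediates below are computed at full precision and shown rounded to 5 d.p.)
v1: (0,-2.5) → rotate → (2.19944,1.18847) → ×s → (3.19300,1.72534) → (3.19,1.73)
v2: (4,-3) → rotate → (0.73778,4.94527) → ×s → (1.07105,7.17920) → (1.07,7.18)
v3: (3.5,1) → rotate → (-2.54363,2.60383) → ×s → (-3.69267,3.78006) → (-3.69,3.78)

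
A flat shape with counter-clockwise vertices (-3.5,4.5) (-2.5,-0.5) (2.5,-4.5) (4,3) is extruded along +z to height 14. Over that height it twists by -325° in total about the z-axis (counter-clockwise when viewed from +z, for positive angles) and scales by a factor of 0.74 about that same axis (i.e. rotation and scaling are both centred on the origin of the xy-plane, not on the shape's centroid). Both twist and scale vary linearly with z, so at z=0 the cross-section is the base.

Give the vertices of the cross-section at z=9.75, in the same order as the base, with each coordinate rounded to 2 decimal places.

Cross-section at z=9.75: (-0.69,-4.62) (1.71,-1.20) (1.25,4.03) (-4.04,0.67)

t = z/height = 9.75/14 = 0.696429
s = 1 + (scale-1)·z/height = 1 + (0.74-1)·9.75/14 = 0.818929
θ = twist·z/height = -325°·9.75/14 = -226.3393° = -3.950366 rad
cos θ = -0.690387, sin θ = 0.723441 (intermediates below are computed at full precision and shown rounded to 5 d.p.)
v1: (-3.5,4.5) → rotate → (-0.83913,-5.63878) → ×s → (-0.68719,-4.61776) → (-0.69,-4.62)
v2: (-2.5,-0.5) → rotate → (2.08769,-1.46341) → ×s → (1.70967,-1.19843) → (1.71,-1.20)
v3: (2.5,-4.5) → rotate → (1.52952,4.91534) → ×s → (1.25256,4.02531) → (1.25,4.03)
v4: (4,3) → rotate → (-4.93187,0.82260) → ×s → (-4.03885,0.67365) → (-4.04,0.67)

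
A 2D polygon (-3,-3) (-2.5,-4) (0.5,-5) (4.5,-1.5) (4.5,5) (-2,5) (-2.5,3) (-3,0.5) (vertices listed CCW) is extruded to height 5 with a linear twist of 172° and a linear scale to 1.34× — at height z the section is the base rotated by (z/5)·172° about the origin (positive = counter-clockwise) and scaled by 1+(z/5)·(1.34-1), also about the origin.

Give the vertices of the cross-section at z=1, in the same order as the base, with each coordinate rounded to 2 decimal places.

Cross-section at z=1: (-0.83,-4.45) (0.21,-5.03) (3.46,-4.10) (4.87,1.39) (0.95,7.12) (-4.78,3.20) (-4.01,1.14) (-2.95,-1.37)

t = z/height = 1/5 = 0.2
s = 1 + (scale-1)·z/height = 1 + (1.34-1)·1/5 = 1.068000
θ = twist·z/height = 172°·1/5 = 34.4000° = 0.600393 rad
cos θ = 0.825113, sin θ = 0.564967 (intermediates below are computed at full precision and shown rounded to 5 d.p.)
v1: (-3,-3) → rotate → (-0.78044,-4.17024) → ×s → (-0.83351,-4.45382) → (-0.83,-4.45)
v2: (-2.5,-4) → rotate → (0.19708,-4.71287) → ×s → (0.21049,-5.03335) → (0.21,-5.03)
v3: (0.5,-5) → rotate → (3.23739,-3.84308) → ×s → (3.45753,-4.10441) → (3.46,-4.10)
v4: (4.5,-1.5) → rotate → (4.56046,1.30468) → ×s → (4.87057,1.39340) → (4.87,1.39)
v5: (4.5,5) → rotate → (0.88818,6.66792) → ×s → (0.94857,7.12134) → (0.95,7.12)
v6: (-2,5) → rotate → (-4.47506,2.99563) → ×s → (-4.77937,3.19934) → (-4.78,3.20)
v7: (-2.5,3) → rotate → (-3.75768,1.06292) → ×s → (-4.01321,1.13520) → (-4.01,1.14)
v8: (-3,0.5) → rotate → (-2.75782,-1.28234) → ×s → (-2.94536,-1.36954) → (-2.95,-1.37)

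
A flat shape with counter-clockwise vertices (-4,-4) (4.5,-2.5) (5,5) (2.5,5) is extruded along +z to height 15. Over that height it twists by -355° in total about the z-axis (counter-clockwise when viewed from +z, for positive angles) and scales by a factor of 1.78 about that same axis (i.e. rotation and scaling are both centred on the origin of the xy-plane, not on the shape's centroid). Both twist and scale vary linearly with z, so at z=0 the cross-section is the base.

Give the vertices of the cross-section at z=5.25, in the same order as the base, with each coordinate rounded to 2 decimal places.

Cross-section at z=5.25: (-1.34,7.07) (-5.85,-2.94) (1.68,-8.84) (3.47,-6.21)

t = z/height = 5.25/15 = 0.35
s = 1 + (scale-1)·z/height = 1 + (1.78-1)·5.25/15 = 1.273000
θ = twist·z/height = -355°·5.25/15 = -124.2500° = -2.168572 rad
cos θ = -0.562805, sin θ = -0.826590 (intermediates below are computed at full precision and shown rounded to 5 d.p.)
v1: (-4,-4) → rotate → (-1.05514,5.55758) → ×s → (-1.34319,7.07480) → (-1.34,7.07)
v2: (4.5,-2.5) → rotate → (-4.59910,-2.31264) → ×s → (-5.85465,-2.94399) → (-5.85,-2.94)
v3: (5,5) → rotate → (1.31892,-6.94697) → ×s → (1.67899,-8.84350) → (1.68,-8.84)
v4: (2.5,5) → rotate → (2.72594,-4.88050) → ×s → (3.47012,-6.21288) → (3.47,-6.21)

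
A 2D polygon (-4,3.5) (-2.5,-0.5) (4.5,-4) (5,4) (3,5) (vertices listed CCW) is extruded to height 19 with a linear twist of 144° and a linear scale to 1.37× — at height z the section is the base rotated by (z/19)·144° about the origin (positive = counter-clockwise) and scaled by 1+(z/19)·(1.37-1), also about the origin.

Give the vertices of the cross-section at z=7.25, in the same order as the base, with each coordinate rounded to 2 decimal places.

t = z/height = 7.25/19 = 0.381579
s = 1 + (scale-1)·z/height = 1 + (1.37-1)·7.25/19 = 1.141184
θ = twist·z/height = 144°·7.25/19 = 54.9474° = 0.959012 rad
cos θ = 0.574329, sin θ = 0.818625 (intermediates below are computed at full precision and shown rounded to 5 d.p.)
v1: (-4,3.5) → rotate → (-5.16250,-1.26435) → ×s → (-5.89137,-1.44286) → (-5.89,-1.44)
v2: (-2.5,-0.5) → rotate → (-1.02651,-2.33373) → ×s → (-1.17144,-2.66321) → (-1.17,-2.66)
v3: (4.5,-4) → rotate → (5.85898,1.38650) → ×s → (6.68617,1.58225) → (6.69,1.58)
v4: (5,4) → rotate → (-0.40286,6.39044) → ×s → (-0.45973,7.29267) → (-0.46,7.29)
v5: (3,5) → rotate → (-2.37014,5.32752) → ×s → (-2.70476,6.07968) → (-2.70,6.08)

Cross-section at z=7.25: (-5.89,-1.44) (-1.17,-2.66) (6.69,1.58) (-0.46,7.29) (-2.70,6.08)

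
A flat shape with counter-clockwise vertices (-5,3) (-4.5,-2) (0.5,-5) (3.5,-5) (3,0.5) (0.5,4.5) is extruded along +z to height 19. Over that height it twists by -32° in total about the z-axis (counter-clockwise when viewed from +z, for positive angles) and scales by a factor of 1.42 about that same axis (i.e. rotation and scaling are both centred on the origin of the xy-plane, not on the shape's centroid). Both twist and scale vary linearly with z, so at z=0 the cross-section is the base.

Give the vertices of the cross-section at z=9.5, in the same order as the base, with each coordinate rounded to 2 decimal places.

Cross-section at z=9.5: (-4.82,5.16) (-5.90,-0.83) (-1.09,-5.98) (2.40,-6.98) (3.66,-0.42) (2.08,5.07)

t = z/height = 9.5/19 = 0.5
s = 1 + (scale-1)·z/height = 1 + (1.42-1)·9.5/19 = 1.210000
θ = twist·z/height = -32°·9.5/19 = -16.0000° = -0.279253 rad
cos θ = 0.961262, sin θ = -0.275637 (intermediates below are computed at full precision and shown rounded to 5 d.p.)
v1: (-5,3) → rotate → (-3.97940,4.26197) → ×s → (-4.81507,5.15699) → (-4.82,5.16)
v2: (-4.5,-2) → rotate → (-4.87695,-0.68216) → ×s → (-5.90111,-0.82541) → (-5.90,-0.83)
v3: (0.5,-5) → rotate → (-0.89756,-4.94413) → ×s → (-1.08604,-5.98239) → (-1.09,-5.98)
v4: (3.5,-5) → rotate → (1.98623,-5.77104) → ×s → (2.40334,-6.98296) → (2.40,-6.98)
v5: (3,0.5) → rotate → (3.02160,-0.34628) → ×s → (3.65614,-0.41900) → (3.66,-0.42)
v6: (0.5,4.5) → rotate → (1.72100,4.18786) → ×s → (2.08241,5.06731) → (2.08,5.07)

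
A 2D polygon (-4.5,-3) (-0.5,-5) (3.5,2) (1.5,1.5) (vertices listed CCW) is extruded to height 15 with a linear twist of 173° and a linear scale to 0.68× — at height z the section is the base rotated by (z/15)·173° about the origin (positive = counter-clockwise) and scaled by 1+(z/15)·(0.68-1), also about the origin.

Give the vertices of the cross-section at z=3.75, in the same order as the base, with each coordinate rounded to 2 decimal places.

Cross-section at z=3.75: (-1.12,-4.85) (2.82,-3.67) (1.08,3.55) (0.06,1.95)

t = z/height = 3.75/15 = 0.25
s = 1 + (scale-1)·z/height = 1 + (0.68-1)·3.75/15 = 0.920000
θ = twist·z/height = 173°·3.75/15 = 43.2500° = 0.754855 rad
cos θ = 0.728371, sin θ = 0.685183 (intermediates below are computed at full precision and shown rounded to 5 d.p.)
v1: (-4.5,-3) → rotate → (-1.22212,-5.26844) → ×s → (-1.12435,-4.84696) → (-1.12,-4.85)
v2: (-0.5,-5) → rotate → (3.06173,-3.98445) → ×s → (2.81679,-3.66569) → (2.82,-3.67)
v3: (3.5,2) → rotate → (1.17893,3.85488) → ×s → (1.08462,3.54649) → (1.08,3.55)
v4: (1.5,1.5) → rotate → (0.06478,2.12033) → ×s → (0.05960,1.95070) → (0.06,1.95)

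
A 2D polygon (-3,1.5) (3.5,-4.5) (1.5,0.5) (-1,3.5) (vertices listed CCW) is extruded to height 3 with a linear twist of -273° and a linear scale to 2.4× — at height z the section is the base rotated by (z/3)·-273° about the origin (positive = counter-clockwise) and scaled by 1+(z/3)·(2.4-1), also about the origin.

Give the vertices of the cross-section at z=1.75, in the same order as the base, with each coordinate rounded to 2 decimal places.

Cross-section at z=1.75: (6.06,-0.62) (-8.84,5.39) (-2.23,-1.81) (3.95,-5.30)

t = z/height = 1.75/3 = 0.583333
s = 1 + (scale-1)·z/height = 1 + (2.4-1)·1.75/3 = 1.816667
θ = twist·z/height = -273°·1.75/3 = -159.2500° = -2.779437 rad
cos θ = -0.935135, sin θ = -0.354291 (intermediates below are computed at full precision and shown rounded to 5 d.p.)
v1: (-3,1.5) → rotate → (3.33684,-0.33983) → ×s → (6.06193,-0.61736) → (6.06,-0.62)
v2: (3.5,-4.5) → rotate → (-4.86728,2.96809) → ×s → (-8.84223,5.39203) → (-8.84,5.39)
v3: (1.5,0.5) → rotate → (-1.22556,-0.99900) → ×s → (-2.22643,-1.81486) → (-2.23,-1.81)
v4: (-1,3.5) → rotate → (2.17515,-2.91868) → ×s → (3.95153,-5.30227) → (3.95,-5.30)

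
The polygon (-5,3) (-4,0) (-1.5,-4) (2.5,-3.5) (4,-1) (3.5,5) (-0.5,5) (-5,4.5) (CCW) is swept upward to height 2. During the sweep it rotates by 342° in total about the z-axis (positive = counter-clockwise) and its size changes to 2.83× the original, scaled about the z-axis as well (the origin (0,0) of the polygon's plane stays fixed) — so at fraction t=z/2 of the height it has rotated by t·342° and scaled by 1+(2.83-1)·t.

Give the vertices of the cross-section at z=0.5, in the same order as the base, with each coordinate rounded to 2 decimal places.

Cross-section at z=0.5: (-4.93,-6.92) (-0.46,-5.81) (5.64,-2.64) (5.37,3.23) (1.91,5.70) (-6.86,5.66) (-7.32,-0.15) (-7.11,-6.75)

t = z/height = 0.5/2 = 0.25
s = 1 + (scale-1)·z/height = 1 + (2.83-1)·0.5/2 = 1.457500
θ = twist·z/height = 342°·0.5/2 = 85.5000° = 1.492257 rad
cos θ = 0.078459, sin θ = 0.996917 (intermediates below are computed at full precision and shown rounded to 5 d.p.)
v1: (-5,3) → rotate → (-3.38305,-4.74921) → ×s → (-4.93079,-6.92197) → (-4.93,-6.92)
v2: (-4,0) → rotate → (-0.31384,-3.98767) → ×s → (-0.45742,-5.81203) → (-0.46,-5.81)
v3: (-1.5,-4) → rotate → (3.86998,-1.80921) → ×s → (5.64050,-2.63693) → (5.64,-2.64)
v4: (2.5,-3.5) → rotate → (3.68536,2.21769) → ×s → (5.37141,3.23228) → (5.37,3.23)
v5: (4,-1) → rotate → (1.31075,3.90921) → ×s → (1.91042,5.69767) → (1.91,5.70)
v6: (3.5,5) → rotate → (-4.70998,3.88151) → ×s → (-6.86480,5.65730) → (-6.86,5.66)
v7: (-0.5,5) → rotate → (-5.02382,-0.10616) → ×s → (-7.32221,-0.15473) → (-7.32,-0.15)
v8: (-5,4.5) → rotate → (-4.87842,-4.63152) → ×s → (-7.11030,-6.75044) → (-7.11,-6.75)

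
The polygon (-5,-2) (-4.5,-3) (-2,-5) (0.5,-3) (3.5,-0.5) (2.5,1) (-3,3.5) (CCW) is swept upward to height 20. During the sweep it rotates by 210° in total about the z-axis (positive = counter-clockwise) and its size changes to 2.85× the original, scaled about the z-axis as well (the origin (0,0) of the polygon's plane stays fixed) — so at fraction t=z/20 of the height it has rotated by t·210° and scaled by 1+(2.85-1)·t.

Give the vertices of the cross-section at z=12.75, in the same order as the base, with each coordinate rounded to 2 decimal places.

t = z/height = 12.75/20 = 0.6375
s = 1 + (scale-1)·z/height = 1 + (2.85-1)·12.75/20 = 2.179375
θ = twist·z/height = 210°·12.75/20 = 133.8750° = 2.336560 rad
cos θ = -0.693087, sin θ = 0.720854 (intermediates below are computed at full precision and shown rounded to 5 d.p.)
v1: (-5,-2) → rotate → (4.90714,-2.21809) → ×s → (10.69451,-4.83406) → (10.69,-4.83)
v2: (-4.5,-3) → rotate → (5.28145,-1.16458) → ×s → (11.51027,-2.53805) → (11.51,-2.54)
v3: (-2,-5) → rotate → (4.99044,2.02373) → ×s → (10.87605,4.41047) → (10.88,4.41)
v4: (0.5,-3) → rotate → (1.81602,2.43969) → ×s → (3.95778,5.31700) → (3.96,5.32)
v5: (3.5,-0.5) → rotate → (-2.06538,2.86953) → ×s → (-4.50124,6.25378) → (-4.50,6.25)
v6: (2.5,1) → rotate → (-2.45357,1.10905) → ×s → (-5.34725,2.41703) → (-5.35,2.42)
v7: (-3,3.5) → rotate → (-0.44373,-4.58837) → ×s → (-0.96704,-9.99977) → (-0.97,-10.00)

Cross-section at z=12.75: (10.69,-4.83) (11.51,-2.54) (10.88,4.41) (3.96,5.32) (-4.50,6.25) (-5.35,2.42) (-0.97,-10.00)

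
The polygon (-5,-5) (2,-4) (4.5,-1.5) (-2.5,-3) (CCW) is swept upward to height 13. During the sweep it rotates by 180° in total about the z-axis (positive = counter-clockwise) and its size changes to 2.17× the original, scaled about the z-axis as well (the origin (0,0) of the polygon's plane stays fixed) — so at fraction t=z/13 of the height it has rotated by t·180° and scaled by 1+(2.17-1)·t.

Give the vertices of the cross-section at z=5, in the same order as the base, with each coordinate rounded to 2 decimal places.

t = z/height = 5/13 = 0.384615
s = 1 + (scale-1)·z/height = 1 + (2.17-1)·5/13 = 1.450000
θ = twist·z/height = 180°·5/13 = 69.2308° = 1.208305 rad
cos θ = 0.354605, sin θ = 0.935016 (intermediates below are computed at full precision and shown rounded to 5 d.p.)
v1: (-5,-5) → rotate → (2.90206,-6.44811) → ×s → (4.20798,-9.34975) → (4.21,-9.35)
v2: (2,-4) → rotate → (4.44927,0.45161) → ×s → (6.45145,0.65484) → (6.45,0.65)
v3: (4.5,-1.5) → rotate → (2.99825,3.67567) → ×s → (4.34746,5.32972) → (4.35,5.33)
v4: (-2.5,-3) → rotate → (1.91854,-3.40136) → ×s → (2.78188,-4.93197) → (2.78,-4.93)

Cross-section at z=5: (4.21,-9.35) (6.45,0.65) (4.35,5.33) (2.78,-4.93)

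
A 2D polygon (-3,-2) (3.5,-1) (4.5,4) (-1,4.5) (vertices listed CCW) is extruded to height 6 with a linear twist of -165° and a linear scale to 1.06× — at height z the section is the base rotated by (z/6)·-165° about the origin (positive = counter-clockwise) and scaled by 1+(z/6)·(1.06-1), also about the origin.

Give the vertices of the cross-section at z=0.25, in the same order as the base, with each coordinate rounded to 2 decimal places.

Cross-section at z=0.25: (-3.23,-1.63) (3.36,-1.42) (4.96,3.44) (-0.46,4.60)

t = z/height = 0.25/6 = 0.0416667
s = 1 + (scale-1)·z/height = 1 + (1.06-1)·0.25/6 = 1.002500
θ = twist·z/height = -165°·0.25/6 = -6.8750° = -0.119991 rad
cos θ = 0.992810, sin θ = -0.119704 (intermediates below are computed at full precision and shown rounded to 5 d.p.)
v1: (-3,-2) → rotate → (-3.21784,-1.62651) → ×s → (-3.22588,-1.63057) → (-3.23,-1.63)
v2: (3.5,-1) → rotate → (3.35513,-1.41177) → ×s → (3.36352,-1.41530) → (3.36,-1.42)
v3: (4.5,4) → rotate → (4.94646,3.43257) → ×s → (4.95882,3.44115) → (4.96,3.44)
v4: (-1,4.5) → rotate → (-0.45414,4.58735) → ×s → (-0.45528,4.59882) → (-0.46,4.60)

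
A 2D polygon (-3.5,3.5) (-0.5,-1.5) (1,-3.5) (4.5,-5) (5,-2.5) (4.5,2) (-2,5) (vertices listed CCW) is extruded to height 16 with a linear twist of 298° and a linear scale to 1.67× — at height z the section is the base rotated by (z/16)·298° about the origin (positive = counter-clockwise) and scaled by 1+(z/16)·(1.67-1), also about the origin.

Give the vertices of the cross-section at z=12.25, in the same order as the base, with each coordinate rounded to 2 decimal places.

Cross-section at z=12.25: (7.48,0.41) (-1.19,2.08) (-4.95,2.41) (-10.18,-0.03) (-7.86,-3.11) (-2.29,-7.09) (7.65,-2.79)

t = z/height = 12.25/16 = 0.765625
s = 1 + (scale-1)·z/height = 1 + (1.67-1)·12.25/16 = 1.512969
θ = twist·z/height = 298°·12.25/16 = 228.1563° = 3.982078 rad
cos θ = -0.667102, sin θ = -0.744967 (intermediates below are computed at full precision and shown rounded to 5 d.p.)
v1: (-3.5,3.5) → rotate → (4.94224,0.27253) → ×s → (7.47745,0.41233) → (7.48,0.41)
v2: (-0.5,-1.5) → rotate → (-0.78390,1.37314) → ×s → (-1.18602,2.07751) → (-1.19,2.08)
v3: (1,-3.5) → rotate → (-3.27449,1.58989) → ×s → (-4.95419,2.40545) → (-4.95,2.41)
v4: (4.5,-5) → rotate → (-6.72679,-0.01684) → ×s → (-10.17742,-0.02548) → (-10.18,-0.03)
v5: (5,-2.5) → rotate → (-5.19792,-2.05708) → ×s → (-7.86430,-3.11230) → (-7.86,-3.11)
v6: (4.5,2) → rotate → (-1.51202,-4.68655) → ×s → (-2.28764,-7.09061) → (-2.29,-7.09)
v7: (-2,5) → rotate → (5.05904,-1.84557) → ×s → (7.65417,-2.79230) → (7.65,-2.79)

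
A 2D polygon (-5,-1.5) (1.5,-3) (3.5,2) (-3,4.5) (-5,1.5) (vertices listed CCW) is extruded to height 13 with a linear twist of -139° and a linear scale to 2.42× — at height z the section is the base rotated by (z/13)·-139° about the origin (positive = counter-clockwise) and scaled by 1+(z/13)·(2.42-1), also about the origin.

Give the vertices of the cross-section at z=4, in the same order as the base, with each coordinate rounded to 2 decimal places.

Cross-section at z=4: (-6.74,3.30) (-1.34,-4.63) (5.64,-1.31) (1.23,7.67) (-3.81,6.46)

t = z/height = 4/13 = 0.307692
s = 1 + (scale-1)·z/height = 1 + (2.42-1)·4/13 = 1.436923
θ = twist·z/height = -139°·4/13 = -42.7692° = -0.746464 rad
cos θ = 0.734095, sin θ = -0.679047 (intermediates below are computed at full precision and shown rounded to 5 d.p.)
v1: (-5,-1.5) → rotate → (-4.68904,2.29409) → ×s → (-6.73780,3.29644) → (-6.74,3.30)
v2: (1.5,-3) → rotate → (-0.93600,-3.22085) → ×s → (-1.34496,-4.62812) → (-1.34,-4.63)
v3: (3.5,2) → rotate → (3.92743,-0.90848) → ×s → (5.64341,-1.30541) → (5.64,-1.31)
v4: (-3,4.5) → rotate → (0.85343,5.34057) → ×s → (1.22631,7.67398) → (1.23,7.67)
v5: (-5,1.5) → rotate → (-2.65190,4.49638) → ×s → (-3.81058,6.46095) → (-3.81,6.46)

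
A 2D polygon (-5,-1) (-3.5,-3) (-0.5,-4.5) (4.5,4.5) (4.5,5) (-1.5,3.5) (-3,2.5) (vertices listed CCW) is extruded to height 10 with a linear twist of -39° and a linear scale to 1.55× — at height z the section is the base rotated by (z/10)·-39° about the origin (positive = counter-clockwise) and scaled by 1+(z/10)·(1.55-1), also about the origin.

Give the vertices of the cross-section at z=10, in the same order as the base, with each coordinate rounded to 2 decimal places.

t = z/height = 10/10 = 1
s = 1 + (scale-1)·z/height = 1 + (1.55-1)·10/10 = 1.550000
θ = twist·z/height = -39°·10/10 = -39.0000° = -0.680678 rad
cos θ = 0.777146, sin θ = -0.629320 (intermediates below are computed at full precision and shown rounded to 5 d.p.)
v1: (-5,-1) → rotate → (-4.51505,2.36946) → ×s → (-6.99833,3.67266) → (-7.00,3.67)
v2: (-3.5,-3) → rotate → (-4.60797,-0.12882) → ×s → (-7.14236,-0.19967) → (-7.14,-0.20)
v3: (-0.5,-4.5) → rotate → (-3.22051,-3.18250) → ×s → (-4.99180,-4.93287) → (-4.99,-4.93)
v4: (4.5,4.5) → rotate → (6.32910,0.66522) → ×s → (9.81010,1.03108) → (9.81,1.03)
v5: (4.5,5) → rotate → (6.64376,1.05379) → ×s → (10.29783,1.63337) → (10.30,1.63)
v6: (-1.5,3.5) → rotate → (1.03690,3.66399) → ×s → (1.60720,5.67919) → (1.61,5.68)
v7: (-3,2.5) → rotate → (-0.75814,3.83083) → ×s → (-1.17511,5.93778) → (-1.18,5.94)

Cross-section at z=10: (-7.00,3.67) (-7.14,-0.20) (-4.99,-4.93) (9.81,1.03) (10.30,1.63) (1.61,5.68) (-1.18,5.94)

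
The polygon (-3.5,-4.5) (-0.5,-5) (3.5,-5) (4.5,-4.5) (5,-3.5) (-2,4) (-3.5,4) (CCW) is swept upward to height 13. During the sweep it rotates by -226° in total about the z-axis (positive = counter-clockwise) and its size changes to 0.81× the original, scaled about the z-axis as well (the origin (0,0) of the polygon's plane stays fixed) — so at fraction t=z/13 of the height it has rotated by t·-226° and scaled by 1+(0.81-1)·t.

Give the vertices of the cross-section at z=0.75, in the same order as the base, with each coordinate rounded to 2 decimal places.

t = z/height = 0.75/13 = 0.0576923
s = 1 + (scale-1)·z/height = 1 + (0.81-1)·0.75/13 = 0.989038
θ = twist·z/height = -226°·0.75/13 = -13.0385° = -0.227564 rad
cos θ = 0.974219, sin θ = -0.225605 (intermediates below are computed at full precision and shown rounded to 5 d.p.)
v1: (-3.5,-4.5) → rotate → (-4.42499,-3.59437) → ×s → (-4.37648,-3.55497) → (-4.38,-3.55)
v2: (-0.5,-5) → rotate → (-1.61513,-4.75829) → ×s → (-1.59743,-4.70613) → (-1.60,-4.71)
v3: (3.5,-5) → rotate → (2.28174,-5.66071) → ×s → (2.25673,-5.59866) → (2.26,-5.60)
v4: (4.5,-4.5) → rotate → (3.36876,-5.39921) → ×s → (3.33184,-5.34002) → (3.33,-5.34)
v5: (5,-3.5) → rotate → (4.08148,-4.53779) → ×s → (4.03674,-4.48805) → (4.04,-4.49)
v6: (-2,4) → rotate → (-1.04602,4.34809) → ×s → (-1.03455,4.30042) → (-1.03,4.30)
v7: (-3.5,4) → rotate → (-2.50735,4.68649) → ×s → (-2.47986,4.63512) → (-2.48,4.64)

Cross-section at z=0.75: (-4.38,-3.55) (-1.60,-4.71) (2.26,-5.60) (3.33,-5.34) (4.04,-4.49) (-1.03,4.30) (-2.48,4.64)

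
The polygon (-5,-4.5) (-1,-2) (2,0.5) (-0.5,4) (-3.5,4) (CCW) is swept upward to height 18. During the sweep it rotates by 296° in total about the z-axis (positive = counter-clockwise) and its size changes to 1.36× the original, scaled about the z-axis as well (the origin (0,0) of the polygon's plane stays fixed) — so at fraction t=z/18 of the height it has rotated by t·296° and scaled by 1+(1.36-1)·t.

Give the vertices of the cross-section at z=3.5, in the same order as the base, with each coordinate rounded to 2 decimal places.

t = z/height = 3.5/18 = 0.194444
s = 1 + (scale-1)·z/height = 1 + (1.36-1)·3.5/18 = 1.070000
θ = twist·z/height = 296°·3.5/18 = 57.5556° = 1.004534 rad
cos θ = 0.536482, sin θ = 0.843912 (intermediates below are computed at full precision and shown rounded to 5 d.p.)
v1: (-5,-4.5) → rotate → (1.11520,-6.63373) → ×s → (1.19326,-7.09809) → (1.19,-7.10)
v2: (-1,-2) → rotate → (1.15134,-1.91688) → ×s → (1.23194,-2.05106) → (1.23,-2.05)
v3: (2,0.5) → rotate → (0.65101,1.95606) → ×s → (0.69658,2.09299) → (0.70,2.09)
v4: (-0.5,4) → rotate → (-3.64389,1.72397) → ×s → (-3.89896,1.84465) → (-3.90,1.84)
v5: (-3.5,4) → rotate → (-5.25333,-0.80777) → ×s → (-5.62107,-0.86431) → (-5.62,-0.86)

Cross-section at z=3.5: (1.19,-7.10) (1.23,-2.05) (0.70,2.09) (-3.90,1.84) (-5.62,-0.86)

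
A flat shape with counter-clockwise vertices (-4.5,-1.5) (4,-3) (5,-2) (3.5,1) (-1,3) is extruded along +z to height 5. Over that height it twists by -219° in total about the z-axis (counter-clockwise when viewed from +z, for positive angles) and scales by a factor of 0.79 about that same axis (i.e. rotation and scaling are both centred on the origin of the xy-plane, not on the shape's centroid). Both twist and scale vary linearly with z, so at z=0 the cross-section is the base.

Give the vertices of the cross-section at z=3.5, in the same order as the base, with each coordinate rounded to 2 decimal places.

Cross-section at z=3.5: (2.85,2.87) (-4.20,0.75) (-4.58,-0.39) (-2.28,-2.10) (1.91,-1.90)

t = z/height = 3.5/5 = 0.7
s = 1 + (scale-1)·z/height = 1 + (0.79-1)·3.5/5 = 0.853000
θ = twist·z/height = -219°·3.5/5 = -153.3000° = -2.675590 rad
cos θ = -0.893371, sin θ = -0.449319 (intermediates below are computed at full precision and shown rounded to 5 d.p.)
v1: (-4.5,-1.5) → rotate → (3.34619,3.36199) → ×s → (2.85430,2.86778) → (2.85,2.87)
v2: (4,-3) → rotate → (-4.92144,0.88284) → ×s → (-4.19799,0.75306) → (-4.20,0.75)
v3: (5,-2) → rotate → (-5.36549,-0.45985) → ×s → (-4.57677,-0.39225) → (-4.58,-0.39)
v4: (3.5,1) → rotate → (-2.67748,-2.46599) → ×s → (-2.28389,-2.10349) → (-2.28,-2.10)
v5: (-1,3) → rotate → (2.24133,-2.23080) → ×s → (1.91185,-1.90287) → (1.91,-1.90)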